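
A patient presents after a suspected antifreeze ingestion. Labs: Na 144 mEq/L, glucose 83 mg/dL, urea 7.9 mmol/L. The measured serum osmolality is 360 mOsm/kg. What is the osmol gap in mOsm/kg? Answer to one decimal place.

Calculated osmolality = 2·Na + glucose/18 + urea
= 2·144 + 83/18 + 7.9
= 288 + 4.61 + 7.90
= 300.51 mOsm/kg ≈ 300.5 mOsm/kg
Osmolar gap = measured − calculated = 360 − 300.5 = 59.5 mOsm/kg

59.5 mOsm/kg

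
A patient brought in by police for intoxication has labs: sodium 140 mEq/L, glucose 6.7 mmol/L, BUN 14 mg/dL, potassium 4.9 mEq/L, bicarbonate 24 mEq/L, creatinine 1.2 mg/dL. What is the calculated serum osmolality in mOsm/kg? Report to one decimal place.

Calculated osmolality = 2·Na + glucose + BUN/2.8
= 2·140 + 6.7 + 14/2.8
= 280 + 6.70 + 5
= 291.7 mOsm/kg

291.7 mOsm/kg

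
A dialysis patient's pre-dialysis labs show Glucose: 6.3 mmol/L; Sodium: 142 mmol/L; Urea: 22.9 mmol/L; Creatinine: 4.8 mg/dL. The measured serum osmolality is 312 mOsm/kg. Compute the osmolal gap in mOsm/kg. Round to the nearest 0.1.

Calculated osmolality = 2·Na + glucose + urea
= 2·142 + 6.3 + 22.9
= 284 + 6.30 + 22.90
= 313.2 mOsm/kg ≈ 313.2 mOsm/kg
Osmolar gap = measured − calculated = 312 − 313.2 = -1.2 mOsm/kg

-1.2 mOsm/kg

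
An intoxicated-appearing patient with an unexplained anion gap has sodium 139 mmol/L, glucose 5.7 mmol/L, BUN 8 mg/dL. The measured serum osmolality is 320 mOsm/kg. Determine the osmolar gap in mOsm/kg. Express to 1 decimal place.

33.4 mOsm/kg

Calculated osmolality = 2·Na + glucose + BUN/2.8
= 2·139 + 5.7 + 8/2.8
= 278 + 5.70 + 2.86
= 286.56 mOsm/kg ≈ 286.6 mOsm/kg
Osmolar gap = measured − calculated = 320 − 286.6 = 33.4 mOsm/kg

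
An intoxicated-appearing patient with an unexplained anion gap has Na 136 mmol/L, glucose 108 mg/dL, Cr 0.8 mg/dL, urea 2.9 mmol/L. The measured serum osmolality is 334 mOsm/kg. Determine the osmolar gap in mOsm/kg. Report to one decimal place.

Calculated osmolality = 2·Na + glucose/18 + urea
= 2·136 + 108/18 + 2.9
= 272 + 6 + 2.90
= 280.9 mOsm/kg ≈ 280.9 mOsm/kg
Osmolar gap = measured − calculated = 334 − 280.9 = 53.1 mOsm/kg

53.1 mOsm/kg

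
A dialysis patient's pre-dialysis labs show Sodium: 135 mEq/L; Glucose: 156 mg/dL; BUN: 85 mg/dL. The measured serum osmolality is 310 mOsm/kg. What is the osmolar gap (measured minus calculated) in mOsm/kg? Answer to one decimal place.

Calculated osmolality = 2·Na + glucose/18 + BUN/2.8
= 2·135 + 156/18 + 85/2.8
= 270 + 8.67 + 30.36
= 309.03 mOsm/kg ≈ 309.0 mOsm/kg
Osmolar gap = measured − calculated = 310 − 309.0 = 1.0 mOsm/kg

1.0 mOsm/kg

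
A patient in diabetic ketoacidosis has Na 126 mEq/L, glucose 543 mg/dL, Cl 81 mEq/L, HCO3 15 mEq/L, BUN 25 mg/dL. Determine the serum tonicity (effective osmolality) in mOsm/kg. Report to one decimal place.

282.2 mOsm/kg

Effective osmolality excludes urea (freely permeant across cell membranes):
2·Na + glucose/18
= 2·126 + 543/18
= 252 + 30.17
= 282.17 mOsm/kg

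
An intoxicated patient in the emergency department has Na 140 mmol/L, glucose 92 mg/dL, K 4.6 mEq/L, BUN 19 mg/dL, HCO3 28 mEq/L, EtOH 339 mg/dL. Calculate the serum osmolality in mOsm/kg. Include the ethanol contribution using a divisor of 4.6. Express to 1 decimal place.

Calculated osmolality = 2·Na + glucose/18 + BUN/2.8 + ethanol/4.6
= 2·140 + 92/18 + 19/2.8 + 339/4.6
= 280 + 5.11 + 6.79 + 73.70
= 365.6 mOsm/kg

365.6 mOsm/kg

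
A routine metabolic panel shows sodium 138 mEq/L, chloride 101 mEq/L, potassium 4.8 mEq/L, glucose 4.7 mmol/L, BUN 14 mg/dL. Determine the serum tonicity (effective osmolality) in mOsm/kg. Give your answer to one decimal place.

280.7 mOsm/kg

Effective osmolality excludes urea (freely permeant across cell membranes):
2·Na + glucose
= 2·138 + 4.7
= 276 + 4.7
= 280.7 mOsm/kg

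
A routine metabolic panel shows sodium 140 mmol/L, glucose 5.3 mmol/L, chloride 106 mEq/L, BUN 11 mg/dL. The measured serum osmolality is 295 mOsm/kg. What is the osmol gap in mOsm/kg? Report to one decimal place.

5.8 mOsm/kg

Calculated osmolality = 2·Na + glucose + BUN/2.8
= 2·140 + 5.3 + 11/2.8
= 280 + 5.30 + 3.93
= 289.23 mOsm/kg ≈ 289.2 mOsm/kg
Osmolar gap = measured − calculated = 295 − 289.2 = 5.8 mOsm/kg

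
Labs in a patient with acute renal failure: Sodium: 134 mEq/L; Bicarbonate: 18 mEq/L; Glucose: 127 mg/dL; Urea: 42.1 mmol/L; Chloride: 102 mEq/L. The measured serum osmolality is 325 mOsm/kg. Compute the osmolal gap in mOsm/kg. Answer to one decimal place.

7.8 mOsm/kg

Calculated osmolality = 2·Na + glucose/18 + urea
= 2·134 + 127/18 + 42.1
= 268 + 7.06 + 42.10
= 317.16 mOsm/kg ≈ 317.2 mOsm/kg
Osmolar gap = measured − calculated = 325 − 317.2 = 7.8 mOsm/kg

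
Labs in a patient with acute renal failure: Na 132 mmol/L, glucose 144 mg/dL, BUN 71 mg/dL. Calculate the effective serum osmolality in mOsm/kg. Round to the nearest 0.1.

Effective osmolality excludes urea (freely permeant across cell membranes):
2·Na + glucose/18
= 2·132 + 144/18
= 264 + 8
= 272 mOsm/kg

272.0 mOsm/kg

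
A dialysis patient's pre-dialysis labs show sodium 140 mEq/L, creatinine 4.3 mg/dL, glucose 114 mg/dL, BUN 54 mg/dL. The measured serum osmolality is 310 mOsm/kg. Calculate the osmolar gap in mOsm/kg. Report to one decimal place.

Calculated osmolality = 2·Na + glucose/18 + BUN/2.8
= 2·140 + 114/18 + 54/2.8
= 280 + 6.33 + 19.29
= 305.62 mOsm/kg ≈ 305.6 mOsm/kg
Osmolar gap = measured − calculated = 310 − 305.6 = 4.4 mOsm/kg

4.4 mOsm/kg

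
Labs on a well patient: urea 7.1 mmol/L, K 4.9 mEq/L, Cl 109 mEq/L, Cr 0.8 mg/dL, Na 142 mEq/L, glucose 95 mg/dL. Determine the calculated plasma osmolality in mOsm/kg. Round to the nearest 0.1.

Calculated osmolality = 2·Na + glucose/18 + urea
= 2·142 + 95/18 + 7.1
= 284 + 5.28 + 7.10
= 296.38 mOsm/kg

296.4 mOsm/kg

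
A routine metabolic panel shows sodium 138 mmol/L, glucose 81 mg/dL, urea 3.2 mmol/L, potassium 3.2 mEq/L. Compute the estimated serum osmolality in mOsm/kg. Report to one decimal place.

Calculated osmolality = 2·Na + glucose/18 + urea
= 2·138 + 81/18 + 3.2
= 276 + 4.50 + 3.20
= 283.7 mOsm/kg

283.7 mOsm/kg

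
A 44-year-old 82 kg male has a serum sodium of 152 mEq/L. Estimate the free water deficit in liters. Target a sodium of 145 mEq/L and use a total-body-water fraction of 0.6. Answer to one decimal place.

2.4 L

TBW = 0.6 · 82 = 49.2 L
Free water deficit = TBW · (Na/145 − 1)
= 49.2 · (152/145 − 1)
= 49.2 · 0.0483
= 2.38 L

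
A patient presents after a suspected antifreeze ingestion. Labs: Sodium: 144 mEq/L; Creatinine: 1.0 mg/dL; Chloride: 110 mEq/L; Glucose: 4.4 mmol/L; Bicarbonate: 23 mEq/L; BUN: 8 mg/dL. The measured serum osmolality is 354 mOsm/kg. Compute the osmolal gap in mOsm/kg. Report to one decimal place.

Calculated osmolality = 2·Na + glucose + BUN/2.8
= 2·144 + 4.4 + 8/2.8
= 288 + 4.40 + 2.86
= 295.26 mOsm/kg ≈ 295.3 mOsm/kg
Osmolar gap = measured − calculated = 354 − 295.3 = 58.7 mOsm/kg

58.7 mOsm/kg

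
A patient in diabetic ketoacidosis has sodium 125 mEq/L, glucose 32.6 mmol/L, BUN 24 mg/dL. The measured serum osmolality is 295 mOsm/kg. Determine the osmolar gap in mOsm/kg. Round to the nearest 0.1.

Calculated osmolality = 2·Na + glucose + BUN/2.8
= 2·125 + 32.6 + 24/2.8
= 250 + 32.60 + 8.57
= 291.17 mOsm/kg ≈ 291.2 mOsm/kg
Osmolar gap = measured − calculated = 295 − 291.2 = 3.8 mOsm/kg

3.8 mOsm/kg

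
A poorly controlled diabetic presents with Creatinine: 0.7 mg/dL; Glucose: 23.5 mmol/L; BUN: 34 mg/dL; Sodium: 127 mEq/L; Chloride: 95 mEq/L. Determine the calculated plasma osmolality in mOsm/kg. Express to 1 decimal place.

Calculated osmolality = 2·Na + glucose + BUN/2.8
= 2·127 + 23.5 + 34/2.8
= 254 + 23.50 + 12.14
= 289.64 mOsm/kg

289.6 mOsm/kg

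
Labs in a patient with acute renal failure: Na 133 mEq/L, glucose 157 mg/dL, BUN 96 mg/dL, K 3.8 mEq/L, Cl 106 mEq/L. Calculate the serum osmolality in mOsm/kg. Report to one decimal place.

Calculated osmolality = 2·Na + glucose/18 + BUN/2.8
= 2·133 + 157/18 + 96/2.8
= 266 + 8.72 + 34.29
= 309.01 mOsm/kg

309.0 mOsm/kg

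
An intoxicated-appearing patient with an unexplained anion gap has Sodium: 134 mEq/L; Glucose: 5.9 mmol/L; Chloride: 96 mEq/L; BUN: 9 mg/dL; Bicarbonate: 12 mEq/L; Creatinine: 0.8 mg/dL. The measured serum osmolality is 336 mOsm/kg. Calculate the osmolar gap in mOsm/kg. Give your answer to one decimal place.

Calculated osmolality = 2·Na + glucose + BUN/2.8
= 2·134 + 5.9 + 9/2.8
= 268 + 5.90 + 3.21
= 277.11 mOsm/kg ≈ 277.1 mOsm/kg
Osmolar gap = measured − calculated = 336 − 277.1 = 58.9 mOsm/kg

58.9 mOsm/kg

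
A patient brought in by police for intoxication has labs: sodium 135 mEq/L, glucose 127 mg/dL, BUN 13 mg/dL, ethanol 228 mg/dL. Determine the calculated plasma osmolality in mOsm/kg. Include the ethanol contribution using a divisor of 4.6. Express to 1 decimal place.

331.3 mOsm/kg

Calculated osmolality = 2·Na + glucose/18 + BUN/2.8 + ethanol/4.6
= 2·135 + 127/18 + 13/2.8 + 228/4.6
= 270 + 7.06 + 4.64 + 49.57
= 331.27 mOsm/kg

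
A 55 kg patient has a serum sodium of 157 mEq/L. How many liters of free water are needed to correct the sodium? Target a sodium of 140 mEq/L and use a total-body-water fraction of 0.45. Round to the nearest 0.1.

TBW = 0.45 · 55 = 24.75 L
Free water deficit = TBW · (Na/140 − 1)
= 24.75 · (157/140 − 1)
= 24.75 · 0.1214
= 3 L

3.0 L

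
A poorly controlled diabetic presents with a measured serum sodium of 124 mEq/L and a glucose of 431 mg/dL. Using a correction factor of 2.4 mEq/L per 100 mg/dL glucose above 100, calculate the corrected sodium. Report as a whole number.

Corrected Na = measured Na + 2.4 · (glucose − 100)/100
= 124 + 2.4 · (431 − 100)/100
= 124 + 7.9
= 131.9 mEq/L

132 mEq/L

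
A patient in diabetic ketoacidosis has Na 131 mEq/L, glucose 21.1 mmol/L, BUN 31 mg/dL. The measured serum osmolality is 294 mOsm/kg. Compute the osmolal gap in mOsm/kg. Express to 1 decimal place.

-0.2 mOsm/kg

Calculated osmolality = 2·Na + glucose + BUN/2.8
= 2·131 + 21.1 + 31/2.8
= 262 + 21.10 + 11.07
= 294.17 mOsm/kg ≈ 294.2 mOsm/kg
Osmolar gap = measured − calculated = 294 − 294.2 = -0.2 mOsm/kg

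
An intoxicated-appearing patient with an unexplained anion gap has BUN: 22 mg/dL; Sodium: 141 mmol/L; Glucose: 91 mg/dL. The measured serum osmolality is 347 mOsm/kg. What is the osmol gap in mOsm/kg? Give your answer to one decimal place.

Calculated osmolality = 2·Na + glucose/18 + BUN/2.8
= 2·141 + 91/18 + 22/2.8
= 282 + 5.06 + 7.86
= 294.92 mOsm/kg ≈ 294.9 mOsm/kg
Osmolar gap = measured − calculated = 347 − 294.9 = 52.1 mOsm/kg

52.1 mOsm/kg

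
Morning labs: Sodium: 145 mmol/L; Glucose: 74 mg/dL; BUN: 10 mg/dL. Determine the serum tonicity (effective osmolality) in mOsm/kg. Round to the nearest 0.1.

294.1 mOsm/kg

Effective osmolality excludes urea (freely permeant across cell membranes):
2·Na + glucose/18
= 2·145 + 74/18
= 290 + 4.11
= 294.11 mOsm/kg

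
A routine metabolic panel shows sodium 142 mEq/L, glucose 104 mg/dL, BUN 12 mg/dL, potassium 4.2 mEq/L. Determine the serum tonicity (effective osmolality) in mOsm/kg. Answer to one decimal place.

289.8 mOsm/kg

Effective osmolality excludes urea (freely permeant across cell membranes):
2·Na + glucose/18
= 2·142 + 104/18
= 284 + 5.78
= 289.78 mOsm/kg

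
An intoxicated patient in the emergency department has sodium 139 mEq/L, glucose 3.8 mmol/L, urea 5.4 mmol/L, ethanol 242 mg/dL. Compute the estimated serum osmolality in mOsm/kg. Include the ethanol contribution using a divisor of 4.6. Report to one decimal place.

339.8 mOsm/kg

Calculated osmolality = 2·Na + glucose + urea + ethanol/4.6
= 2·139 + 3.8 + 5.4 + 242/4.6
= 278 + 3.80 + 5.40 + 52.61
= 339.81 mOsm/kg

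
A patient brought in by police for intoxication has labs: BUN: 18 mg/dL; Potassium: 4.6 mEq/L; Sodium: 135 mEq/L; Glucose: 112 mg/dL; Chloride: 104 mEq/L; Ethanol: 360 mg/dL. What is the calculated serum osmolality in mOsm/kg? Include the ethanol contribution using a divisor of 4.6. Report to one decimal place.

360.9 mOsm/kg

Calculated osmolality = 2·Na + glucose/18 + BUN/2.8 + ethanol/4.6
= 2·135 + 112/18 + 18/2.8 + 360/4.6
= 270 + 6.22 + 6.43 + 78.26
= 360.91 mOsm/kg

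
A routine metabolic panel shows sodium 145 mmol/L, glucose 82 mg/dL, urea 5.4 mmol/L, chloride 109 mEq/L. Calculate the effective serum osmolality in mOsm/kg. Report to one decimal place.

Effective osmolality excludes urea (freely permeant across cell membranes):
2·Na + glucose/18
= 2·145 + 82/18
= 290 + 4.56
= 294.56 mOsm/kg

294.6 mOsm/kg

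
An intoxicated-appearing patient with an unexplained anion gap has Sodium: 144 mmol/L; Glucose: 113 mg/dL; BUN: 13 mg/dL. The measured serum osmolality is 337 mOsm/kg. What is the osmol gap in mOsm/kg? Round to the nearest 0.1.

Calculated osmolality = 2·Na + glucose/18 + BUN/2.8
= 2·144 + 113/18 + 13/2.8
= 288 + 6.28 + 4.64
= 298.92 mOsm/kg ≈ 298.9 mOsm/kg
Osmolar gap = measured − calculated = 337 − 298.9 = 38.1 mOsm/kg

38.1 mOsm/kg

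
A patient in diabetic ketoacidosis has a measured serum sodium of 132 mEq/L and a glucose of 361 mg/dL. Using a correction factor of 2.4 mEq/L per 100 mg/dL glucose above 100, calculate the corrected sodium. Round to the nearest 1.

138 mEq/L

Corrected Na = measured Na + 2.4 · (glucose − 100)/100
= 132 + 2.4 · (361 − 100)/100
= 132 + 6.3
= 138.3 mEq/L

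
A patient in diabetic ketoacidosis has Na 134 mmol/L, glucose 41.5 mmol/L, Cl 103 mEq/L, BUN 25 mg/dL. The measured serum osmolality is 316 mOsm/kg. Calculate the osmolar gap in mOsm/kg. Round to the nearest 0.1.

Calculated osmolality = 2·Na + glucose + BUN/2.8
= 2·134 + 41.5 + 25/2.8
= 268 + 41.50 + 8.93
= 318.43 mOsm/kg ≈ 318.4 mOsm/kg
Osmolar gap = measured − calculated = 316 − 318.4 = -2.4 mOsm/kg

-2.4 mOsm/kg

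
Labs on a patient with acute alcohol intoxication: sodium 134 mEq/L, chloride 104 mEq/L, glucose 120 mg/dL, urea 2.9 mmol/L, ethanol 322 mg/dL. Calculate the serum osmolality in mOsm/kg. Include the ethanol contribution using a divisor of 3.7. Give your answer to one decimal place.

Calculated osmolality = 2·Na + glucose/18 + urea + ethanol/3.7
= 2·134 + 120/18 + 2.9 + 322/3.7
= 268 + 6.67 + 2.90 + 87.03
= 364.6 mOsm/kg

364.6 mOsm/kg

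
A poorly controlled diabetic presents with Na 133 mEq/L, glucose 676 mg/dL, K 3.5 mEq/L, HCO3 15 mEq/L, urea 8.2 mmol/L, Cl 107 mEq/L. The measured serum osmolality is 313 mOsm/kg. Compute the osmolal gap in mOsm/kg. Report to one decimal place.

Calculated osmolality = 2·Na + glucose/18 + urea
= 2·133 + 676/18 + 8.2
= 266 + 37.56 + 8.20
= 311.76 mOsm/kg ≈ 311.8 mOsm/kg
Osmolar gap = measured − calculated = 313 − 311.8 = 1.2 mOsm/kg

1.2 mOsm/kg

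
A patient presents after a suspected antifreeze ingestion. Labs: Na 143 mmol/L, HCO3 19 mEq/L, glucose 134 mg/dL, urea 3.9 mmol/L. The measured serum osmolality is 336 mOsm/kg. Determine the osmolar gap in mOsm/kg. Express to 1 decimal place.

Calculated osmolality = 2·Na + glucose/18 + urea
= 2·143 + 134/18 + 3.9
= 286 + 7.44 + 3.90
= 297.34 mOsm/kg ≈ 297.3 mOsm/kg
Osmolar gap = measured − calculated = 336 − 297.3 = 38.7 mOsm/kg

38.7 mOsm/kg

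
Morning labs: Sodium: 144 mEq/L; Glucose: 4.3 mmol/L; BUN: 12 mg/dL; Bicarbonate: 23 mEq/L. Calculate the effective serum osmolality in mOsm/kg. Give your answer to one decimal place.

292.3 mOsm/kg

Effective osmolality excludes urea (freely permeant across cell membranes):
2·Na + glucose
= 2·144 + 4.3
= 288 + 4.3
= 292.3 mOsm/kg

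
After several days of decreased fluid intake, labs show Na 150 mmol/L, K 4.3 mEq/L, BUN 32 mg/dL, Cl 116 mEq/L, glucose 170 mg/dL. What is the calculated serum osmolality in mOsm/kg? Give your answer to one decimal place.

320.9 mOsm/kg

Calculated osmolality = 2·Na + glucose/18 + BUN/2.8
= 2·150 + 170/18 + 32/2.8
= 300 + 9.44 + 11.43
= 320.87 mOsm/kg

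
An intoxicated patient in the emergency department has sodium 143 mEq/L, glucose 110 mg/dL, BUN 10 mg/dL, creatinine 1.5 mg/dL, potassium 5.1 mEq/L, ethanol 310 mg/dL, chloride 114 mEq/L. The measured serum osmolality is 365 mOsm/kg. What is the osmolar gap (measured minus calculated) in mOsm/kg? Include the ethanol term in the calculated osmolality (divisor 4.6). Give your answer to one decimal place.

Calculated osmolality = 2·Na + glucose/18 + BUN/2.8 + ethanol/4.6
= 2·143 + 110/18 + 10/2.8 + 310/4.6
= 286 + 6.11 + 3.57 + 67.39
= 363.07 mOsm/kg ≈ 363.1 mOsm/kg
Osmolar gap = measured − calculated = 365 − 363.1 = 1.9 mOsm/kg

1.9 mOsm/kg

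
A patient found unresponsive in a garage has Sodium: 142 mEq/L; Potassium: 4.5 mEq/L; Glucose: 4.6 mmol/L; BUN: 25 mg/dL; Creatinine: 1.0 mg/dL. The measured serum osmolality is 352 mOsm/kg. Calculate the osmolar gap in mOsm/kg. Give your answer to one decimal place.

54.5 mOsm/kg

Calculated osmolality = 2·Na + glucose + BUN/2.8
= 2·142 + 4.6 + 25/2.8
= 284 + 4.60 + 8.93
= 297.53 mOsm/kg ≈ 297.5 mOsm/kg
Osmolar gap = measured − calculated = 352 − 297.5 = 54.5 mOsm/kg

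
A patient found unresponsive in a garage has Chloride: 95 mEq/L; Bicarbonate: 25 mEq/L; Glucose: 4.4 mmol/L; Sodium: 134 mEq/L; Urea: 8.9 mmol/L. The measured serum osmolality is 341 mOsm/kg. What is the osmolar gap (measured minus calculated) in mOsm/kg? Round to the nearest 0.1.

59.7 mOsm/kg

Calculated osmolality = 2·Na + glucose + urea
= 2·134 + 4.4 + 8.9
= 268 + 4.40 + 8.90
= 281.3 mOsm/kg ≈ 281.3 mOsm/kg
Osmolar gap = measured − calculated = 341 − 281.3 = 59.7 mOsm/kg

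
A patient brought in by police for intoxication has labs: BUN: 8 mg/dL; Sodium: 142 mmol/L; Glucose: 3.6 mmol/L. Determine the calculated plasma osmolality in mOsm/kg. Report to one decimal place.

290.5 mOsm/kg

Calculated osmolality = 2·Na + glucose + BUN/2.8
= 2·142 + 3.6 + 8/2.8
= 284 + 3.60 + 2.86
= 290.46 mOsm/kg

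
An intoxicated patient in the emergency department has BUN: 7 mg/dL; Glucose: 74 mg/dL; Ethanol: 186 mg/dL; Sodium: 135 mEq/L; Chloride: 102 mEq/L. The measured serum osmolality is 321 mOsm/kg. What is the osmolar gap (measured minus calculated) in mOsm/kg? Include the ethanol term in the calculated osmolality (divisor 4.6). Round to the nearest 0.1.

Calculated osmolality = 2·Na + glucose/18 + BUN/2.8 + ethanol/4.6
= 2·135 + 74/18 + 7/2.8 + 186/4.6
= 270 + 4.11 + 2.50 + 40.43
= 317.04 mOsm/kg ≈ 317.0 mOsm/kg
Osmolar gap = measured − calculated = 321 − 317.0 = 4.0 mOsm/kg

4.0 mOsm/kg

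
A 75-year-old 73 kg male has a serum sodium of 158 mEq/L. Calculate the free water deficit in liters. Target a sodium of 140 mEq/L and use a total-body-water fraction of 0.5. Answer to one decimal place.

TBW = 0.5 · 73 = 36.5 L
Free water deficit = TBW · (Na/140 − 1)
= 36.5 · (158/140 − 1)
= 36.5 · 0.1286
= 4.69 L

4.7 L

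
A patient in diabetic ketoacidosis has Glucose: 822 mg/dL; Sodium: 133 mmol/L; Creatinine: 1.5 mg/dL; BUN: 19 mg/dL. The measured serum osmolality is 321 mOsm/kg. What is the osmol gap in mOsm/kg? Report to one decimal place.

2.5 mOsm/kg

Calculated osmolality = 2·Na + glucose/18 + BUN/2.8
= 2·133 + 822/18 + 19/2.8
= 266 + 45.67 + 6.79
= 318.46 mOsm/kg ≈ 318.5 mOsm/kg
Osmolar gap = measured − calculated = 321 − 318.5 = 2.5 mOsm/kg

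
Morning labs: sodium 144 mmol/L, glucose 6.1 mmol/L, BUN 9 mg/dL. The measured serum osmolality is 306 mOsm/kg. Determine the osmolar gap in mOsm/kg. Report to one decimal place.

Calculated osmolality = 2·Na + glucose + BUN/2.8
= 2·144 + 6.1 + 9/2.8
= 288 + 6.10 + 3.21
= 297.31 mOsm/kg ≈ 297.3 mOsm/kg
Osmolar gap = measured − calculated = 306 − 297.3 = 8.7 mOsm/kg

8.7 mOsm/kg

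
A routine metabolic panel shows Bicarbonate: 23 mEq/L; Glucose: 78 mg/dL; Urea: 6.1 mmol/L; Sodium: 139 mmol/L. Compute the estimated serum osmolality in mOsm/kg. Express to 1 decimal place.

Calculated osmolality = 2·Na + glucose/18 + urea
= 2·139 + 78/18 + 6.1
= 278 + 4.33 + 6.10
= 288.43 mOsm/kg

288.4 mOsm/kg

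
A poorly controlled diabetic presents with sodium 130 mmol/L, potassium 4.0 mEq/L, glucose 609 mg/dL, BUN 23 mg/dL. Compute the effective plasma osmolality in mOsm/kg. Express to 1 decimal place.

293.8 mOsm/kg

Effective osmolality excludes urea (freely permeant across cell membranes):
2·Na + glucose/18
= 2·130 + 609/18
= 260 + 33.83
= 293.83 mOsm/kg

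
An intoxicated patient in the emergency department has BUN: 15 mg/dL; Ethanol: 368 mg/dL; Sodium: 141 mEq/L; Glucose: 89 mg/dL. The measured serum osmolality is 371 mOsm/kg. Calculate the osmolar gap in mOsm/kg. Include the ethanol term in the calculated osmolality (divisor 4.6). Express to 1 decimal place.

-1.3 mOsm/kg

Calculated osmolality = 2·Na + glucose/18 + BUN/2.8 + ethanol/4.6
= 2·141 + 89/18 + 15/2.8 + 368/4.6
= 282 + 4.94 + 5.36 + 80
= 372.3 mOsm/kg ≈ 372.3 mOsm/kg
Osmolar gap = measured − calculated = 371 − 372.3 = -1.3 mOsm/kg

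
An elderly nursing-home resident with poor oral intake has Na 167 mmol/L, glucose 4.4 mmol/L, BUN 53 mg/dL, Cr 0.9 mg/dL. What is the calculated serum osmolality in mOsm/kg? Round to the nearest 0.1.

Calculated osmolality = 2·Na + glucose + BUN/2.8
= 2·167 + 4.4 + 53/2.8
= 334 + 4.40 + 18.93
= 357.33 mOsm/kg

357.3 mOsm/kg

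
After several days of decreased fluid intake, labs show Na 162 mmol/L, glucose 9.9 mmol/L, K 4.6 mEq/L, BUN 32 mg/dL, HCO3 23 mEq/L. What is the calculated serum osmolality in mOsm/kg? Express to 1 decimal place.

Calculated osmolality = 2·Na + glucose + BUN/2.8
= 2·162 + 9.9 + 32/2.8
= 324 + 9.90 + 11.43
= 345.33 mOsm/kg

345.3 mOsm/kg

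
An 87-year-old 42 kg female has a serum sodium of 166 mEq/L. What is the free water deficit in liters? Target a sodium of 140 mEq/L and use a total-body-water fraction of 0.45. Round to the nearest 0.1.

TBW = 0.45 · 42 = 18.9 L
Free water deficit = TBW · (Na/140 − 1)
= 18.9 · (166/140 − 1)
= 18.9 · 0.1857
= 3.51 L

3.5 L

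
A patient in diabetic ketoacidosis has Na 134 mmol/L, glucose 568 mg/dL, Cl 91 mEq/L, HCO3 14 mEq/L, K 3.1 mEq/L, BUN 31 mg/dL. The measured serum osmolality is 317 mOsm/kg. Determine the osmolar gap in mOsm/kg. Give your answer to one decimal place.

Calculated osmolality = 2·Na + glucose/18 + BUN/2.8
= 2·134 + 568/18 + 31/2.8
= 268 + 31.56 + 11.07
= 310.63 mOsm/kg ≈ 310.6 mOsm/kg
Osmolar gap = measured − calculated = 317 − 310.6 = 6.4 mOsm/kg

6.4 mOsm/kg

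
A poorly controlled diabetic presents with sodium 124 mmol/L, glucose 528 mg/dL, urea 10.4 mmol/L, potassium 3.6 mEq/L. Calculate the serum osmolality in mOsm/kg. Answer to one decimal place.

287.7 mOsm/kg

Calculated osmolality = 2·Na + glucose/18 + urea
= 2·124 + 528/18 + 10.4
= 248 + 29.33 + 10.40
= 287.73 mOsm/kg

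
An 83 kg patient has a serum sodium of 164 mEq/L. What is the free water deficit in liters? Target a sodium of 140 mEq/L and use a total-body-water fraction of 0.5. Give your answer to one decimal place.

7.1 L

TBW = 0.5 · 83 = 41.5 L
Free water deficit = TBW · (Na/140 − 1)
= 41.5 · (164/140 − 1)
= 41.5 · 0.1714
= 7.11 L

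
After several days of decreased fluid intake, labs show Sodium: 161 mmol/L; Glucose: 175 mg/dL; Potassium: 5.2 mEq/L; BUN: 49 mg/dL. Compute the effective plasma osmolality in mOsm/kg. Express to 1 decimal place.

Effective osmolality excludes urea (freely permeant across cell membranes):
2·Na + glucose/18
= 2·161 + 175/18
= 322 + 9.72
= 331.72 mOsm/kg

331.7 mOsm/kg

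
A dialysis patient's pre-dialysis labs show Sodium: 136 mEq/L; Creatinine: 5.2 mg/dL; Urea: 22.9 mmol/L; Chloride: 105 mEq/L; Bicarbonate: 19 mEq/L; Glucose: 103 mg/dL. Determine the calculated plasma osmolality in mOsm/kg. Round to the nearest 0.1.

300.6 mOsm/kg

Calculated osmolality = 2·Na + glucose/18 + urea
= 2·136 + 103/18 + 22.9
= 272 + 5.72 + 22.90
= 300.62 mOsm/kg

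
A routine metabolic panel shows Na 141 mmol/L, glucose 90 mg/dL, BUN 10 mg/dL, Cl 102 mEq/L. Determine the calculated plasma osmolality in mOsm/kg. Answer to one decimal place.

290.6 mOsm/kg

Calculated osmolality = 2·Na + glucose/18 + BUN/2.8
= 2·141 + 90/18 + 10/2.8
= 282 + 5 + 3.57
= 290.57 mOsm/kg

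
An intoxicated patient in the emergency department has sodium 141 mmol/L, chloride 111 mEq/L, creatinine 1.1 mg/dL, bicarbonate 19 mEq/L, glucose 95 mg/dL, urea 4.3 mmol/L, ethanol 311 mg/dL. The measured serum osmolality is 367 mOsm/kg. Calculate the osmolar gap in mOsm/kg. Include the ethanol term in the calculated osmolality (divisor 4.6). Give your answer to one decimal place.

Calculated osmolality = 2·Na + glucose/18 + urea + ethanol/4.6
= 2·141 + 95/18 + 4.3 + 311/4.6
= 282 + 5.28 + 4.30 + 67.61
= 359.19 mOsm/kg ≈ 359.2 mOsm/kg
Osmolar gap = measured − calculated = 367 − 359.2 = 7.8 mOsm/kg

7.8 mOsm/kg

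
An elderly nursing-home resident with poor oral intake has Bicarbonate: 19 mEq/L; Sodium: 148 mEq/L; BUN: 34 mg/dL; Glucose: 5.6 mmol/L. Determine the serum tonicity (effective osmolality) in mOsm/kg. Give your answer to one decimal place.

301.6 mOsm/kg

Effective osmolality excludes urea (freely permeant across cell membranes):
2·Na + glucose
= 2·148 + 5.6
= 296 + 5.6
= 301.6 mOsm/kg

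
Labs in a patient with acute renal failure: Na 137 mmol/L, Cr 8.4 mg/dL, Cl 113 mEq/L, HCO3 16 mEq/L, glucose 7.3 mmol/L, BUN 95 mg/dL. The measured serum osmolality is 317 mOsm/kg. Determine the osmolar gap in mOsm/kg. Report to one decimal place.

Calculated osmolality = 2·Na + glucose + BUN/2.8
= 2·137 + 7.3 + 95/2.8
= 274 + 7.30 + 33.93
= 315.23 mOsm/kg ≈ 315.2 mOsm/kg
Osmolar gap = measured − calculated = 317 − 315.2 = 1.8 mOsm/kg

1.8 mOsm/kg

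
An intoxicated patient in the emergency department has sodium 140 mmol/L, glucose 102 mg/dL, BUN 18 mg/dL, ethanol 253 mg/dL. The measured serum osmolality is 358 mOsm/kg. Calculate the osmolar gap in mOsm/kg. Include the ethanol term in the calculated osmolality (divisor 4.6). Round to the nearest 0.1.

10.9 mOsm/kg

Calculated osmolality = 2·Na + glucose/18 + BUN/2.8 + ethanol/4.6
= 2·140 + 102/18 + 18/2.8 + 253/4.6
= 280 + 5.67 + 6.43 + 55
= 347.1 mOsm/kg ≈ 347.1 mOsm/kg
Osmolar gap = measured − calculated = 358 − 347.1 = 10.9 mOsm/kg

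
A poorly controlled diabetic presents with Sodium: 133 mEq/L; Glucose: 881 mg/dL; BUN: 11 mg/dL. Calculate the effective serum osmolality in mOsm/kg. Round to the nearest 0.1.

Effective osmolality excludes urea (freely permeant across cell membranes):
2·Na + glucose/18
= 2·133 + 881/18
= 266 + 48.94
= 314.94 mOsm/kg

314.9 mOsm/kg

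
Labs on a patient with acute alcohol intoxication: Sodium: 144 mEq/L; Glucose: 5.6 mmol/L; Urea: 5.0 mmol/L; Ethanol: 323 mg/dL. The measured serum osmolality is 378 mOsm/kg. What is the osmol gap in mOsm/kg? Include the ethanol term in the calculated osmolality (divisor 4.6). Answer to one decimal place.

Calculated osmolality = 2·Na + glucose + urea + ethanol/4.6
= 2·144 + 5.6 + 5 + 323/4.6
= 288 + 5.60 + 5 + 70.22
= 368.82 mOsm/kg ≈ 368.8 mOsm/kg
Osmolar gap = measured − calculated = 378 − 368.8 = 9.2 mOsm/kg

9.2 mOsm/kg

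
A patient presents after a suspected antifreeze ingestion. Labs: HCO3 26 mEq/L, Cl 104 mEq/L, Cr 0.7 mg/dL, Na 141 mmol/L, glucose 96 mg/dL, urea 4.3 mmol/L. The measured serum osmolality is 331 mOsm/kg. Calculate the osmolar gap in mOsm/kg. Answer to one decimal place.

Calculated osmolality = 2·Na + glucose/18 + urea
= 2·141 + 96/18 + 4.3
= 282 + 5.33 + 4.30
= 291.63 mOsm/kg ≈ 291.6 mOsm/kg
Osmolar gap = measured − calculated = 331 − 291.6 = 39.4 mOsm/kg

39.4 mOsm/kg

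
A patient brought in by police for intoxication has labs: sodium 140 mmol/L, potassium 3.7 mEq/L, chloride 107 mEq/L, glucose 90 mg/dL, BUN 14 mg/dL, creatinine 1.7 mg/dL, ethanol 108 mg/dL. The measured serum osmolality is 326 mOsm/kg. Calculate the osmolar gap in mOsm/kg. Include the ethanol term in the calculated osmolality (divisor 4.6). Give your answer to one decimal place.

12.5 mOsm/kg

Calculated osmolality = 2·Na + glucose/18 + BUN/2.8 + ethanol/4.6
= 2·140 + 90/18 + 14/2.8 + 108/4.6
= 280 + 5 + 5 + 23.48
= 313.48 mOsm/kg ≈ 313.5 mOsm/kg
Osmolar gap = measured − calculated = 326 − 313.5 = 12.5 mOsm/kg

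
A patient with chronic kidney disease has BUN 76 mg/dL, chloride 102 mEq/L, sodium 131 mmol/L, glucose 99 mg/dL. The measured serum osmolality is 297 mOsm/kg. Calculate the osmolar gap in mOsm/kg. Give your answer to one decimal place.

Calculated osmolality = 2·Na + glucose/18 + BUN/2.8
= 2·131 + 99/18 + 76/2.8
= 262 + 5.50 + 27.14
= 294.64 mOsm/kg ≈ 294.6 mOsm/kg
Osmolar gap = measured − calculated = 297 − 294.6 = 2.4 mOsm/kg

2.4 mOsm/kg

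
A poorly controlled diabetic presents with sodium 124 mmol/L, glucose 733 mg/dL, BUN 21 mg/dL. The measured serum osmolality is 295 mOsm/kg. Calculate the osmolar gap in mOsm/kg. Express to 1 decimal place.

-1.2 mOsm/kg

Calculated osmolality = 2·Na + glucose/18 + BUN/2.8
= 2·124 + 733/18 + 21/2.8
= 248 + 40.72 + 7.50
= 296.22 mOsm/kg ≈ 296.2 mOsm/kg
Osmolar gap = measured − calculated = 295 − 296.2 = -1.2 mOsm/kg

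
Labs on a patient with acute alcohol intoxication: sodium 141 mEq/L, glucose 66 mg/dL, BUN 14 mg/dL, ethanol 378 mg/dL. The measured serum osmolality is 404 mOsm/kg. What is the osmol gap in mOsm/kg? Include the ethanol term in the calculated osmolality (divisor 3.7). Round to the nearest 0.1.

11.2 mOsm/kg

Calculated osmolality = 2·Na + glucose/18 + BUN/2.8 + ethanol/3.7
= 2·141 + 66/18 + 14/2.8 + 378/3.7
= 282 + 3.67 + 5 + 102.16
= 392.83 mOsm/kg ≈ 392.8 mOsm/kg
Osmolar gap = measured − calculated = 404 − 392.8 = 11.2 mOsm/kg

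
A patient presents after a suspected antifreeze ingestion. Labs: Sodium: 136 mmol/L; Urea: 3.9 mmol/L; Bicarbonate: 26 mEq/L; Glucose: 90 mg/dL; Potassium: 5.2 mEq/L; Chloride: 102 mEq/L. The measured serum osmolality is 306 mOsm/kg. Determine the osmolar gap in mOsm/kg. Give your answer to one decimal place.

25.1 mOsm/kg

Calculated osmolality = 2·Na + glucose/18 + urea
= 2·136 + 90/18 + 3.9
= 272 + 5 + 3.90
= 280.9 mOsm/kg ≈ 280.9 mOsm/kg
Osmolar gap = measured − calculated = 306 − 280.9 = 25.1 mOsm/kg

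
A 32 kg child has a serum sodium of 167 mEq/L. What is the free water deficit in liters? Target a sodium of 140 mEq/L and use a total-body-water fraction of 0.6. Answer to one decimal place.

3.7 L

TBW = 0.6 · 32 = 19.2 L
Free water deficit = TBW · (Na/140 − 1)
= 19.2 · (167/140 − 1)
= 19.2 · 0.1929
= 3.7 L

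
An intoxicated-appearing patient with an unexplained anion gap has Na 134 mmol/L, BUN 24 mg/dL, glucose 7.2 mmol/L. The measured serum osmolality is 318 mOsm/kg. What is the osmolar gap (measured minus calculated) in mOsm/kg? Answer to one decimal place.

34.2 mOsm/kg

Calculated osmolality = 2·Na + glucose + BUN/2.8
= 2·134 + 7.2 + 24/2.8
= 268 + 7.20 + 8.57
= 283.77 mOsm/kg ≈ 283.8 mOsm/kg
Osmolar gap = measured − calculated = 318 − 283.8 = 34.2 mOsm/kg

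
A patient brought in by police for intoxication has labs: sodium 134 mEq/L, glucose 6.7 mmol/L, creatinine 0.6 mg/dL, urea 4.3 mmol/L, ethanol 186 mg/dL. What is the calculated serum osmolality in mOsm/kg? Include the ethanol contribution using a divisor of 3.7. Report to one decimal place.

Calculated osmolality = 2·Na + glucose + urea + ethanol/3.7
= 2·134 + 6.7 + 4.3 + 186/3.7
= 268 + 6.70 + 4.30 + 50.27
= 329.27 mOsm/kg

329.3 mOsm/kg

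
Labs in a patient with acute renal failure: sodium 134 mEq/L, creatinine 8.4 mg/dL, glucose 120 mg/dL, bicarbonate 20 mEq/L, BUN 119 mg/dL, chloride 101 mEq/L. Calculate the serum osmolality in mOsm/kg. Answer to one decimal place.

317.2 mOsm/kg

Calculated osmolality = 2·Na + glucose/18 + BUN/2.8
= 2·134 + 120/18 + 119/2.8
= 268 + 6.67 + 42.50
= 317.17 mOsm/kg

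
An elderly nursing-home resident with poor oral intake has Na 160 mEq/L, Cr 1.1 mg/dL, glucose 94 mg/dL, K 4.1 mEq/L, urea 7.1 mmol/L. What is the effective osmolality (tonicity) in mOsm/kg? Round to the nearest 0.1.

325.2 mOsm/kg

Effective osmolality excludes urea (freely permeant across cell membranes):
2·Na + glucose/18
= 2·160 + 94/18
= 320 + 5.22
= 325.22 mOsm/kg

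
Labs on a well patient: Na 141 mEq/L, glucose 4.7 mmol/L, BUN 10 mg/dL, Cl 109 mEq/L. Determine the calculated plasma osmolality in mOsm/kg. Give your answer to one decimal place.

Calculated osmolality = 2·Na + glucose + BUN/2.8
= 2·141 + 4.7 + 10/2.8
= 282 + 4.70 + 3.57
= 290.27 mOsm/kg

290.3 mOsm/kg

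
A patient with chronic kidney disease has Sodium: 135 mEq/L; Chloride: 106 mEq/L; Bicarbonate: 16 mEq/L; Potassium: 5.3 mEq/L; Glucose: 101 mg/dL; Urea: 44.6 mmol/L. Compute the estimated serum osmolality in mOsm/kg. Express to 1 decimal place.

320.2 mOsm/kg

Calculated osmolality = 2·Na + glucose/18 + urea
= 2·135 + 101/18 + 44.6
= 270 + 5.61 + 44.60
= 320.21 mOsm/kg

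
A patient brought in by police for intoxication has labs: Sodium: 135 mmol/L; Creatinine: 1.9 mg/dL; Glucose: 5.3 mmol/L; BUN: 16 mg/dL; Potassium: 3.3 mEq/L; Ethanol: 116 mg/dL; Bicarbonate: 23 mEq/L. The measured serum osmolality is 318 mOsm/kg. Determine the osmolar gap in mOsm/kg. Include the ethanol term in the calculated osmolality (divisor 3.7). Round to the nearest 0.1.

5.6 mOsm/kg

Calculated osmolality = 2·Na + glucose + BUN/2.8 + ethanol/3.7
= 2·135 + 5.3 + 16/2.8 + 116/3.7
= 270 + 5.30 + 5.71 + 31.35
= 312.36 mOsm/kg ≈ 312.4 mOsm/kg
Osmolar gap = measured − calculated = 318 − 312.4 = 5.6 mOsm/kg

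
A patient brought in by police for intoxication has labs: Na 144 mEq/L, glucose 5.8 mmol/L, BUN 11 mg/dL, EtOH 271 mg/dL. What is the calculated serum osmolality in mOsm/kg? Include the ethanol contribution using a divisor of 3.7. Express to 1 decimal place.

Calculated osmolality = 2·Na + glucose + BUN/2.8 + ethanol/3.7
= 2·144 + 5.8 + 11/2.8 + 271/3.7
= 288 + 5.80 + 3.93 + 73.24
= 370.97 mOsm/kg

371.0 mOsm/kg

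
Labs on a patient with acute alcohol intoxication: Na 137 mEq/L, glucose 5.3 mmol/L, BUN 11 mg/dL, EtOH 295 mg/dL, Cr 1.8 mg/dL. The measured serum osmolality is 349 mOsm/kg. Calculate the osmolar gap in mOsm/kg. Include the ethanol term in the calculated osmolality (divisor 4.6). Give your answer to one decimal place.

1.6 mOsm/kg

Calculated osmolality = 2·Na + glucose + BUN/2.8 + ethanol/4.6
= 2·137 + 5.3 + 11/2.8 + 295/4.6
= 274 + 5.30 + 3.93 + 64.13
= 347.36 mOsm/kg ≈ 347.4 mOsm/kg
Osmolar gap = measured − calculated = 349 − 347.4 = 1.6 mOsm/kg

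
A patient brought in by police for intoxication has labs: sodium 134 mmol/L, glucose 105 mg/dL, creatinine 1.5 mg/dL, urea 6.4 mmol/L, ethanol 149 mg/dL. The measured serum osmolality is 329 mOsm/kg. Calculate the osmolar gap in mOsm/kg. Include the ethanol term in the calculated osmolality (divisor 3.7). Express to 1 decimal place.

Calculated osmolality = 2·Na + glucose/18 + urea + ethanol/3.7
= 2·134 + 105/18 + 6.4 + 149/3.7
= 268 + 5.83 + 6.40 + 40.27
= 320.5 mOsm/kg ≈ 320.5 mOsm/kg
Osmolar gap = measured − calculated = 329 − 320.5 = 8.5 mOsm/kg

8.5 mOsm/kg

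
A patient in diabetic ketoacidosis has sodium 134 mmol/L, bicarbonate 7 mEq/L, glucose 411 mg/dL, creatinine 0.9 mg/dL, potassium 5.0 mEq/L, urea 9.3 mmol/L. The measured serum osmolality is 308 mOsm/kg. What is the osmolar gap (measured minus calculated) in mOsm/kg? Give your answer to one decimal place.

7.9 mOsm/kg

Calculated osmolality = 2·Na + glucose/18 + urea
= 2·134 + 411/18 + 9.3
= 268 + 22.83 + 9.30
= 300.13 mOsm/kg ≈ 300.1 mOsm/kg
Osmolar gap = measured − calculated = 308 − 300.1 = 7.9 mOsm/kg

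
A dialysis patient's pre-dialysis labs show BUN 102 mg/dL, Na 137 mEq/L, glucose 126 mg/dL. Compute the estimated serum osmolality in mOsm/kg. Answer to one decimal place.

317.4 mOsm/kg

Calculated osmolality = 2·Na + glucose/18 + BUN/2.8
= 2·137 + 126/18 + 102/2.8
= 274 + 7 + 36.43
= 317.43 mOsm/kg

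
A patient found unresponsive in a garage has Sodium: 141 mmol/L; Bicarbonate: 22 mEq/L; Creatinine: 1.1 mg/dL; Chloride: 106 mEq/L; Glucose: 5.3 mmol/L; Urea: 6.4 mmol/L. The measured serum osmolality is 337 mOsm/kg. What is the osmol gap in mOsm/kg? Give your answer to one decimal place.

Calculated osmolality = 2·Na + glucose + urea
= 2·141 + 5.3 + 6.4
= 282 + 5.30 + 6.40
= 293.7 mOsm/kg ≈ 293.7 mOsm/kg
Osmolar gap = measured − calculated = 337 − 293.7 = 43.3 mOsm/kg

43.3 mOsm/kg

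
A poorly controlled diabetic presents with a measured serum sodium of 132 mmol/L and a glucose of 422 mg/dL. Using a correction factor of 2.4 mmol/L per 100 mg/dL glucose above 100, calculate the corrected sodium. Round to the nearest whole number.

Corrected Na = measured Na + 2.4 · (glucose − 100)/100
= 132 + 2.4 · (422 − 100)/100
= 132 + 7.7
= 139.7 mmol/L

140 mmol/L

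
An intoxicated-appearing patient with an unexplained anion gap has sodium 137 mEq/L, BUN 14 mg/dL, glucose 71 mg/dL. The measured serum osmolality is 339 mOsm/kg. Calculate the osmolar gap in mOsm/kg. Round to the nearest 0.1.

56.1 mOsm/kg

Calculated osmolality = 2·Na + glucose/18 + BUN/2.8
= 2·137 + 71/18 + 14/2.8
= 274 + 3.94 + 5
= 282.94 mOsm/kg ≈ 282.9 mOsm/kg
Osmolar gap = measured − calculated = 339 − 282.9 = 56.1 mOsm/kg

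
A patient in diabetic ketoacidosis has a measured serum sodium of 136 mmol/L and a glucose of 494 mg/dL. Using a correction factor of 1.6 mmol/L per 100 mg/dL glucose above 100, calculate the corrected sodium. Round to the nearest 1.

142 mmol/L

Corrected Na = measured Na + 1.6 · (glucose − 100)/100
= 136 + 1.6 · (494 − 100)/100
= 136 + 6.3
= 142.3 mmol/L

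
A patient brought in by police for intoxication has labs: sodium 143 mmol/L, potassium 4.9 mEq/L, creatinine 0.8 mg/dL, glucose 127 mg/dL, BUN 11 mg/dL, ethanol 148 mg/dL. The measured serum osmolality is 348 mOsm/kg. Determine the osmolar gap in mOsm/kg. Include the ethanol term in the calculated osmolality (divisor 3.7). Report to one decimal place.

Calculated osmolality = 2·Na + glucose/18 + BUN/2.8 + ethanol/3.7
= 2·143 + 127/18 + 11/2.8 + 148/3.7
= 286 + 7.06 + 3.93 + 40
= 336.99 mOsm/kg ≈ 337.0 mOsm/kg
Osmolar gap = measured − calculated = 348 − 337.0 = 11.0 mOsm/kg

11.0 mOsm/kg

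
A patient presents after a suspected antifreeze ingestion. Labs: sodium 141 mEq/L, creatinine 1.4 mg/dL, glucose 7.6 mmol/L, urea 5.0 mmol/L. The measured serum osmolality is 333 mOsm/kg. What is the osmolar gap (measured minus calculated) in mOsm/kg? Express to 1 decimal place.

Calculated osmolality = 2·Na + glucose + urea
= 2·141 + 7.6 + 5
= 282 + 7.60 + 5
= 294.6 mOsm/kg ≈ 294.6 mOsm/kg
Osmolar gap = measured − calculated = 333 − 294.6 = 38.4 mOsm/kg

38.4 mOsm/kg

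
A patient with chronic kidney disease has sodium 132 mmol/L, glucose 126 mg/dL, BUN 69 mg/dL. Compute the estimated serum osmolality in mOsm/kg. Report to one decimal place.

Calculated osmolality = 2·Na + glucose/18 + BUN/2.8
= 2·132 + 126/18 + 69/2.8
= 264 + 7 + 24.64
= 295.64 mOsm/kg

295.6 mOsm/kg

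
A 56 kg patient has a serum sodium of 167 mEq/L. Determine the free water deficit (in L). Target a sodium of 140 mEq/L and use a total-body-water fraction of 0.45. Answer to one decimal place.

TBW = 0.45 · 56 = 25.2 L
Free water deficit = TBW · (Na/140 − 1)
= 25.2 · (167/140 − 1)
= 25.2 · 0.1929
= 4.86 L

4.9 L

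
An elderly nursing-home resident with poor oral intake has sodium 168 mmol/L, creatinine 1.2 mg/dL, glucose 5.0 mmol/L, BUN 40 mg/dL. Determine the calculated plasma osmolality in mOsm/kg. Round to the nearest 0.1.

355.3 mOsm/kg

Calculated osmolality = 2·Na + glucose + BUN/2.8
= 2·168 + 5 + 40/2.8
= 336 + 5 + 14.29
= 355.29 mOsm/kg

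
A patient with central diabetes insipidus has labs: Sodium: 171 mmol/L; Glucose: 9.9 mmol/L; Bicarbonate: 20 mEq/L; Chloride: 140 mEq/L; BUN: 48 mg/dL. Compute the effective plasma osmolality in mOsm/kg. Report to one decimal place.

Effective osmolality excludes urea (freely permeant across cell membranes):
2·Na + glucose
= 2·171 + 9.9
= 342 + 9.9
= 351.9 mOsm/kg

351.9 mOsm/kg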